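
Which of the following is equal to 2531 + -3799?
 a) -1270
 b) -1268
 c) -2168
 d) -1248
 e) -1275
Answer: b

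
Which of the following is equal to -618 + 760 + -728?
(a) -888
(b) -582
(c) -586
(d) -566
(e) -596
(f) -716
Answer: c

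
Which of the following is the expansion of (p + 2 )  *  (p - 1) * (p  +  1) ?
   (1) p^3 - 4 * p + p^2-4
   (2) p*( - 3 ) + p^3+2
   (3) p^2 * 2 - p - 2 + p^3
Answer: 3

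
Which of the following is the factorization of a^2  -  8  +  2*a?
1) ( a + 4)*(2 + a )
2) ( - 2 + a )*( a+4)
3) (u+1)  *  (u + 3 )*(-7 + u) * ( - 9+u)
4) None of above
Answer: 2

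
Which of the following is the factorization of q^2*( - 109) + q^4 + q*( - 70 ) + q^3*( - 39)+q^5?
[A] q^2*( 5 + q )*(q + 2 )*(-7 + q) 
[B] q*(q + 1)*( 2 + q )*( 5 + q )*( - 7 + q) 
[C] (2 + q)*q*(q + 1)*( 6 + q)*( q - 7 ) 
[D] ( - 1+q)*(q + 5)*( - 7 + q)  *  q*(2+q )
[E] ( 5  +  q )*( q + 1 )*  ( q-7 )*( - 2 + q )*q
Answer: B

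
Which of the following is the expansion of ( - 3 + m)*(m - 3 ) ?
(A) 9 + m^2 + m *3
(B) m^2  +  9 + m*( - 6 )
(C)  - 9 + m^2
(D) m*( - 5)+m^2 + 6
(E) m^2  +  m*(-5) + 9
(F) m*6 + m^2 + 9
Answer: B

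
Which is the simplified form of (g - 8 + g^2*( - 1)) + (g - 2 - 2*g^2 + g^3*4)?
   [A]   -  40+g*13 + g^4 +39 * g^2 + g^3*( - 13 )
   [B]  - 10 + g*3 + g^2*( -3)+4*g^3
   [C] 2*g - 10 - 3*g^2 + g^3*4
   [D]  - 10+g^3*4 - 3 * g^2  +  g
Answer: C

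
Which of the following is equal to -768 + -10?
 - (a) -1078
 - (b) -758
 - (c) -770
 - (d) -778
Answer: d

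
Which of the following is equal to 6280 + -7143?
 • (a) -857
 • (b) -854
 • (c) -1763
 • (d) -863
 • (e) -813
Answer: d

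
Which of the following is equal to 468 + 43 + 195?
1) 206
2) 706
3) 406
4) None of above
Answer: 2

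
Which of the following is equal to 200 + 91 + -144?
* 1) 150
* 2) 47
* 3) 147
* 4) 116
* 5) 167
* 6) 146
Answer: 3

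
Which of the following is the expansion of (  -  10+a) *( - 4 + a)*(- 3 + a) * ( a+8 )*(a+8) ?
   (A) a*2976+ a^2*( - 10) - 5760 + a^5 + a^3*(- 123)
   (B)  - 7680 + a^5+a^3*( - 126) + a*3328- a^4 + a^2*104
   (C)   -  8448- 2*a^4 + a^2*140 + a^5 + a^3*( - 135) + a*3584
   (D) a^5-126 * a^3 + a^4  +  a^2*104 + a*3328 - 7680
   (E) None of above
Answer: B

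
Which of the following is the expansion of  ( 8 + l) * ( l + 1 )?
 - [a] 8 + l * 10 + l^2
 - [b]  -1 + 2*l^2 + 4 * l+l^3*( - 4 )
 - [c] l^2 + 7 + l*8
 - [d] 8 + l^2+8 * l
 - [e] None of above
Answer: e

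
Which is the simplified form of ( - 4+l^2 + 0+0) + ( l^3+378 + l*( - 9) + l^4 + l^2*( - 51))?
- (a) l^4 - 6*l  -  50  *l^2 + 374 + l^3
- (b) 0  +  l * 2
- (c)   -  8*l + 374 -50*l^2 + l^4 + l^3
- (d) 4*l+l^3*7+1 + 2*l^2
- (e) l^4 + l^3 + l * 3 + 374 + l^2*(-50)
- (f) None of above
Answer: f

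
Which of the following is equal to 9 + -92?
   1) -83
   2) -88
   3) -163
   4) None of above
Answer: 1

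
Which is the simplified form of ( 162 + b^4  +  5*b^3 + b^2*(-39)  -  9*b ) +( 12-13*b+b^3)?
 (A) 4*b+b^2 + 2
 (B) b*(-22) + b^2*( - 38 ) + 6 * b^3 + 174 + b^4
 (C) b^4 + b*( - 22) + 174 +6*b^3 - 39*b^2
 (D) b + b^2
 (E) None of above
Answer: C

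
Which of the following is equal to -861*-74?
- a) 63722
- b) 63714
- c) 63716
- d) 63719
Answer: b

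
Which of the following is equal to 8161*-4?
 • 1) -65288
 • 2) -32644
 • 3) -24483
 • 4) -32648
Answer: 2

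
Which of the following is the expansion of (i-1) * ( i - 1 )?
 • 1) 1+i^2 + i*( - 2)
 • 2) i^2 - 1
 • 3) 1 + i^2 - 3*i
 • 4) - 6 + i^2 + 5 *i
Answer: 1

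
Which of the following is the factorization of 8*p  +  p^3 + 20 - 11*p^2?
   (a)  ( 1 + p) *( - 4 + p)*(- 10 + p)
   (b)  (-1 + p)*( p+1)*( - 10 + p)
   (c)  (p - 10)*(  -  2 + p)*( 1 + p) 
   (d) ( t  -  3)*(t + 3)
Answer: c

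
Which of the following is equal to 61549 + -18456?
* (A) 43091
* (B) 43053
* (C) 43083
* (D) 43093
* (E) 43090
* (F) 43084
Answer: D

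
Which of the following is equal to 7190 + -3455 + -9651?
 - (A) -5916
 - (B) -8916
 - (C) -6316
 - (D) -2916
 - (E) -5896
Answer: A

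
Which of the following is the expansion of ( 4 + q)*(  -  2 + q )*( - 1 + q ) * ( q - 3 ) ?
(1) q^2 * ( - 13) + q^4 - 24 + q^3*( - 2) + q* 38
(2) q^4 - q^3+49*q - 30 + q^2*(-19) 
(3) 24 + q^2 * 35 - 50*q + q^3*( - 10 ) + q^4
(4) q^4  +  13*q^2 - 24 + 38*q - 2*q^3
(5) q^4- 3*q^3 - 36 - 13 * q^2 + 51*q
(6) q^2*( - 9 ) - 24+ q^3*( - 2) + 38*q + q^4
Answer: 1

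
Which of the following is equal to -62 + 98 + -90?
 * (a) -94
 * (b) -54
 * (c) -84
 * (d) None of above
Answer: b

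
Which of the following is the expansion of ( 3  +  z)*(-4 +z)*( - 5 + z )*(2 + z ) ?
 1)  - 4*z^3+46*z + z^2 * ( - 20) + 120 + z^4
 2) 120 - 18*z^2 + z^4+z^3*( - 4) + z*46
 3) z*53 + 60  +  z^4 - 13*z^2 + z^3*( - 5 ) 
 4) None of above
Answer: 4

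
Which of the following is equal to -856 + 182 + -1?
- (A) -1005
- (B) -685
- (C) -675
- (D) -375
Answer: C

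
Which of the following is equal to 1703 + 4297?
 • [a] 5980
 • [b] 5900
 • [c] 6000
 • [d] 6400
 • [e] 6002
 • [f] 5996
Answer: c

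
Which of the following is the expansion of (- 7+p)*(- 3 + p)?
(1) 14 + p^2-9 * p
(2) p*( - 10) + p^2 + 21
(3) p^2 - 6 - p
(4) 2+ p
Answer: 2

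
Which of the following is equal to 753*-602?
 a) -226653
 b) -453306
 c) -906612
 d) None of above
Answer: b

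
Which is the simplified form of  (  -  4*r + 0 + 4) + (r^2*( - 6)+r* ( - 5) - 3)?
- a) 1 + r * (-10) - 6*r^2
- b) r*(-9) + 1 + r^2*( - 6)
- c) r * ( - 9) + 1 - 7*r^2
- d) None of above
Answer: b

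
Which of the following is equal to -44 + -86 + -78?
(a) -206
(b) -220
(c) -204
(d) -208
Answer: d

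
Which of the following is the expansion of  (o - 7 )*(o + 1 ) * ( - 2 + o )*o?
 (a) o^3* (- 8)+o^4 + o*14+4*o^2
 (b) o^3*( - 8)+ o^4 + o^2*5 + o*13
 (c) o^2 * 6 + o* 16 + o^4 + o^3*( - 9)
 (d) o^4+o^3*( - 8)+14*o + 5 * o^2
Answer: d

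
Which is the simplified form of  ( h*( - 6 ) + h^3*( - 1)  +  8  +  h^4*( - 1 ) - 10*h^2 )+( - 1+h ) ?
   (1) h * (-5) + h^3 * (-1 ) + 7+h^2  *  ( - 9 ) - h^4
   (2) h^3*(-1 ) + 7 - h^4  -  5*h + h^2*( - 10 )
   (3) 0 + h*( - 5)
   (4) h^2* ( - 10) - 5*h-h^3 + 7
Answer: 2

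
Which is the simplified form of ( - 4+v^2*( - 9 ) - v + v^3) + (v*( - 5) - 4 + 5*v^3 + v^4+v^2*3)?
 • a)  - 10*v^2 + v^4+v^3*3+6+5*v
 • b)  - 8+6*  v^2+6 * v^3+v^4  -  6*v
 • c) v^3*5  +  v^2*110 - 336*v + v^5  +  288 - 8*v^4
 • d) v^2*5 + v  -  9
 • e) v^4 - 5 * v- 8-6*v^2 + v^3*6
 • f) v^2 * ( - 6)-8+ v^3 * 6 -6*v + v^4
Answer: f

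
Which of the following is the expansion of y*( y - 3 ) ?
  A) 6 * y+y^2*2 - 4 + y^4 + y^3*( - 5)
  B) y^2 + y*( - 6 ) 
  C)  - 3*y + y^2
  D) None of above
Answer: C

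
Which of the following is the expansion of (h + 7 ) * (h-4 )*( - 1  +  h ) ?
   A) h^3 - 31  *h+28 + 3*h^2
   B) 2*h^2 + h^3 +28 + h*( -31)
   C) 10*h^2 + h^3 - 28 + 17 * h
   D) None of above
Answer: B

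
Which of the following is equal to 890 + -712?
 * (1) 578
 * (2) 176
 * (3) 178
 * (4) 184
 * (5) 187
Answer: 3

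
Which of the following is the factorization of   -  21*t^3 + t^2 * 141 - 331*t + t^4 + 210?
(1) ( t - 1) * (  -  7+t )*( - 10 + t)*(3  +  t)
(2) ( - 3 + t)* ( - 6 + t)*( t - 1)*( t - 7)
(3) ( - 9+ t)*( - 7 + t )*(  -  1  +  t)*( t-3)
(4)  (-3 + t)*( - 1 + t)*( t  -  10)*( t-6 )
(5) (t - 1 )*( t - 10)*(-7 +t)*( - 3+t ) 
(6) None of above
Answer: 5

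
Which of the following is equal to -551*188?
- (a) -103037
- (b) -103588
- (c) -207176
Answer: b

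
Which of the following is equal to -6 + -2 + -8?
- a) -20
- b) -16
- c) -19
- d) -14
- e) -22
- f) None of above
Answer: b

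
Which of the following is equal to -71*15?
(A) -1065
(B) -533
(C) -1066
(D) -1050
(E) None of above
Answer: A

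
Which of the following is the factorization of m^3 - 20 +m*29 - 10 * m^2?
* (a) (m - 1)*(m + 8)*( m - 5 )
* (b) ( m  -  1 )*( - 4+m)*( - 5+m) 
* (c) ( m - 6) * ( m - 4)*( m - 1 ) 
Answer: b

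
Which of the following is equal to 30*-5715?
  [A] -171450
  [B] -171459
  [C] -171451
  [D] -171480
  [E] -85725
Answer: A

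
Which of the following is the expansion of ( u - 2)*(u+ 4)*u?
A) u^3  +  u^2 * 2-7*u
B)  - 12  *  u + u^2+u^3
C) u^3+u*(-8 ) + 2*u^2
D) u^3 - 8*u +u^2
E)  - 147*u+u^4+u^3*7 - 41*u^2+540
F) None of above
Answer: C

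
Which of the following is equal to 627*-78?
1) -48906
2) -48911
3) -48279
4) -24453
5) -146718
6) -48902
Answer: 1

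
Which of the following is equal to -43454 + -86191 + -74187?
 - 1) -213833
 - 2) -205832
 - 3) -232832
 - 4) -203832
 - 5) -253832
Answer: 4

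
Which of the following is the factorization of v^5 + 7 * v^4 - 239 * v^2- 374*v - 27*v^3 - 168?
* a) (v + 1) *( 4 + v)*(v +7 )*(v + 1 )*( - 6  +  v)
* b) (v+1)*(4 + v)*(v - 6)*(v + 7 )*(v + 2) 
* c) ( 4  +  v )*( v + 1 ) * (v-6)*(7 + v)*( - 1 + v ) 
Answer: a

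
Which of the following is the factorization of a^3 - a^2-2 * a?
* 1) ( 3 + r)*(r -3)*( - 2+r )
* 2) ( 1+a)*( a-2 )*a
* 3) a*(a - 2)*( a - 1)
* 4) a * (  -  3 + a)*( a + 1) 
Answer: 2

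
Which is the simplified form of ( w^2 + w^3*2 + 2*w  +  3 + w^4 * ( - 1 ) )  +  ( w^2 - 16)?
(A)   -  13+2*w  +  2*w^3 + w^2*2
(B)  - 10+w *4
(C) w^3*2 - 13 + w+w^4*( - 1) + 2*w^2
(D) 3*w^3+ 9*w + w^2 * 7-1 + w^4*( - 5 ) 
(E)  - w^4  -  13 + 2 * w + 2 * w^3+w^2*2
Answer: E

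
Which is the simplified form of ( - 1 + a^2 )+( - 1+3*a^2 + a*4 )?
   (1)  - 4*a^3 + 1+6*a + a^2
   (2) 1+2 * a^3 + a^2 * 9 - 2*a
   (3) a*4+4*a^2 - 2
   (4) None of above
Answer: 3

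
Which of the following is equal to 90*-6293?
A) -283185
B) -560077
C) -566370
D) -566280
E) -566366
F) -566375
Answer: C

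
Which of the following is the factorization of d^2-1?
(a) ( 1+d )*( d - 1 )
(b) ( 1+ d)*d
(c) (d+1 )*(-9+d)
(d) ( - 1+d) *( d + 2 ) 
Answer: a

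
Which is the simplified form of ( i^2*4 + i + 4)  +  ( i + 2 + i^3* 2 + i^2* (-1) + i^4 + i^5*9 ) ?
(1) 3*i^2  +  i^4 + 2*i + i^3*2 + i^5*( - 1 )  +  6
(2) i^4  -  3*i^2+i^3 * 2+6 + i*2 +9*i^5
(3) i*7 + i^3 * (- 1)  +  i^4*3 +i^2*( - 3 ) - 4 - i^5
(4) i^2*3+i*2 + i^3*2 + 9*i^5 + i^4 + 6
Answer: 4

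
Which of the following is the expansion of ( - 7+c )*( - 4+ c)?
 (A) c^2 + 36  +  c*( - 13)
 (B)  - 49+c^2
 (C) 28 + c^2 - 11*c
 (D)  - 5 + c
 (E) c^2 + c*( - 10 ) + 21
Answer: C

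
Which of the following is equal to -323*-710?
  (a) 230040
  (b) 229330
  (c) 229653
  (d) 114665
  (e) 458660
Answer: b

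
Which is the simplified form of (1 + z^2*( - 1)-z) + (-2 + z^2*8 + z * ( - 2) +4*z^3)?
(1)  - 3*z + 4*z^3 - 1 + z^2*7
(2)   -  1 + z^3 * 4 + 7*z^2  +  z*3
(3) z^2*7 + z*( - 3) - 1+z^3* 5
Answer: 1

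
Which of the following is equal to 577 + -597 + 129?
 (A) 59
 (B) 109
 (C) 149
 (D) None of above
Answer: B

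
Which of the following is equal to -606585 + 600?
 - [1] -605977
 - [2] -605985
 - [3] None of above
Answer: 2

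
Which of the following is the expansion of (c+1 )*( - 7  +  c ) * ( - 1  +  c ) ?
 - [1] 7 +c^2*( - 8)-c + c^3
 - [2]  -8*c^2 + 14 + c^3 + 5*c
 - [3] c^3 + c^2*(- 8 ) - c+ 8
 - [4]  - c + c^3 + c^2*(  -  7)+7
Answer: 4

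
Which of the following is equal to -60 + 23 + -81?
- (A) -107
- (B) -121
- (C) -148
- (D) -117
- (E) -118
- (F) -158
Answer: E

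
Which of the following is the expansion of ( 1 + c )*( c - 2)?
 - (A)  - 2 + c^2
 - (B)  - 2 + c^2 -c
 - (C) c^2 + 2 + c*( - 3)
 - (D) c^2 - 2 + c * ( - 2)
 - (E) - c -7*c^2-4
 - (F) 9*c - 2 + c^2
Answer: B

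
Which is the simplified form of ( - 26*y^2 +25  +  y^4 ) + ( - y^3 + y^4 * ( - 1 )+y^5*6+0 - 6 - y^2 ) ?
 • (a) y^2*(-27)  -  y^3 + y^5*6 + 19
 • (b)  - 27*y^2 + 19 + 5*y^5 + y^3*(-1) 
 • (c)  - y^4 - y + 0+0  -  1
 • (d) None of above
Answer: a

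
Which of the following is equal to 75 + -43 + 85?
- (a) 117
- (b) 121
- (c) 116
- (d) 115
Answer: a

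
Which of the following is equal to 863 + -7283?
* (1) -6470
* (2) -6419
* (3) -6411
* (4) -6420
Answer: 4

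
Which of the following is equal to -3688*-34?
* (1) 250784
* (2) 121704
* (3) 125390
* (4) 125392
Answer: 4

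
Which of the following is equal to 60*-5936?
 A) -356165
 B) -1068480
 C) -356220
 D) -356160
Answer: D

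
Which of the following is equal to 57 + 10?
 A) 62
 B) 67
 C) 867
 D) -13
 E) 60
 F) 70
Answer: B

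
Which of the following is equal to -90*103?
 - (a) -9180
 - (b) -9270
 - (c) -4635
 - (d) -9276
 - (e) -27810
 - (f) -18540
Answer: b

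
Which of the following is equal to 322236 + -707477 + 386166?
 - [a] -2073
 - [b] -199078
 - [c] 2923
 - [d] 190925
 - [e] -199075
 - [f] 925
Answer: f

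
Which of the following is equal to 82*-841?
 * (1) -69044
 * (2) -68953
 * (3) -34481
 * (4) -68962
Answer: 4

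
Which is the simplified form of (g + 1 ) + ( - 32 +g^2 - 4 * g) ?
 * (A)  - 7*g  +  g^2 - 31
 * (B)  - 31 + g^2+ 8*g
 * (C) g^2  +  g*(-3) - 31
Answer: C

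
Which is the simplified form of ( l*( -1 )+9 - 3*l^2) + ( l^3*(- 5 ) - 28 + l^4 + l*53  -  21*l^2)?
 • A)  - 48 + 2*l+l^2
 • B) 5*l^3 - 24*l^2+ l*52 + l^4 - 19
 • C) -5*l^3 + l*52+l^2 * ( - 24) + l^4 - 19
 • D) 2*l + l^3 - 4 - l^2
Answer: C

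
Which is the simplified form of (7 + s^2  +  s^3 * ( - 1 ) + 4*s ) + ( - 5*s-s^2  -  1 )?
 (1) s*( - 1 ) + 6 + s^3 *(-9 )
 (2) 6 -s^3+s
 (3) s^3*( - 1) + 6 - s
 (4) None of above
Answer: 3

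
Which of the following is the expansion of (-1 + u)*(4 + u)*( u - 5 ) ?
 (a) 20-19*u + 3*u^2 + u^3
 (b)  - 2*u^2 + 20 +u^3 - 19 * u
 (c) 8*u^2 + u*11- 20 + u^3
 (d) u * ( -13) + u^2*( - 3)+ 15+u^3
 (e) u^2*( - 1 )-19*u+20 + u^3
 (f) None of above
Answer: b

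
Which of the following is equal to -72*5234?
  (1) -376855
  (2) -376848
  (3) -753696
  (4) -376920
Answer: 2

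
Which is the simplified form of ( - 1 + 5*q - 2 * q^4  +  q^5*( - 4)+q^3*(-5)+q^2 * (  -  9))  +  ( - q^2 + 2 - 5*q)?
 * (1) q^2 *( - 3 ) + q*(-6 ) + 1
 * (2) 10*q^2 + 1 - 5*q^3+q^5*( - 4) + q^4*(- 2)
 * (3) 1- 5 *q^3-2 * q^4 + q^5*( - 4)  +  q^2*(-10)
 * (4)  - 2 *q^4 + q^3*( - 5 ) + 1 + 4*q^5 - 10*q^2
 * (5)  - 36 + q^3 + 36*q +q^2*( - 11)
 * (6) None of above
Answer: 3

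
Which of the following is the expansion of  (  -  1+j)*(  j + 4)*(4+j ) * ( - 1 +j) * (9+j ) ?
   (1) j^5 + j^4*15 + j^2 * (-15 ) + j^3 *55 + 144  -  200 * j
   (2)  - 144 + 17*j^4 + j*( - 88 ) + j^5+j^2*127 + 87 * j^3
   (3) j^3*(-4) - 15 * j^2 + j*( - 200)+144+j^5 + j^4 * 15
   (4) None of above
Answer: 1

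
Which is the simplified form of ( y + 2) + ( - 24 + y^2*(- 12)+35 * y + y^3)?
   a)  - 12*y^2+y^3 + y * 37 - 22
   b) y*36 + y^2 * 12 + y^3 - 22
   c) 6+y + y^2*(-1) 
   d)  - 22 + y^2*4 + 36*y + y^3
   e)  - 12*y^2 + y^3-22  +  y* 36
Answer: e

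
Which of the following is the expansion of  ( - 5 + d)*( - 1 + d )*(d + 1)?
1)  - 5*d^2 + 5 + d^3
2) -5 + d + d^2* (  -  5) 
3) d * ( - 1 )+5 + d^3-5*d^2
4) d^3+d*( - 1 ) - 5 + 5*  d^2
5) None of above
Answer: 3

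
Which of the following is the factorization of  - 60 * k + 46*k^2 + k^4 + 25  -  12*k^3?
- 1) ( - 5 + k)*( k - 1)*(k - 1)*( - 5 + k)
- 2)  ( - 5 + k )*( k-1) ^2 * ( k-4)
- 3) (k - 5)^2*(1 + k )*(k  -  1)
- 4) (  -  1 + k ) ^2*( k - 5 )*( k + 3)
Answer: 1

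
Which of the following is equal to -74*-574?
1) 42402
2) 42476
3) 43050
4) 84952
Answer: 2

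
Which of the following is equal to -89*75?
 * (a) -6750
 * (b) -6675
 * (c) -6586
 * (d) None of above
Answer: b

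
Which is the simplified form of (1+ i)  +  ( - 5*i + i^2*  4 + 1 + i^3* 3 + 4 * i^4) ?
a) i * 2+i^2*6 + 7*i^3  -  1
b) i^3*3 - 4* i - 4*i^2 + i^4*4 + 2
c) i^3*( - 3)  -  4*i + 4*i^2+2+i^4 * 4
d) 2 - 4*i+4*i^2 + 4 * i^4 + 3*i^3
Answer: d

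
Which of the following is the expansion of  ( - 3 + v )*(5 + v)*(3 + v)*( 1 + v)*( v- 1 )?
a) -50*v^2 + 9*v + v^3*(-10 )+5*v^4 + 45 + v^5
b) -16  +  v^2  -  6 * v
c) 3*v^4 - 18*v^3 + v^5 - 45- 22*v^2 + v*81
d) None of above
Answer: a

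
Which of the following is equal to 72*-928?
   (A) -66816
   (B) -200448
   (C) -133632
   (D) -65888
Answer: A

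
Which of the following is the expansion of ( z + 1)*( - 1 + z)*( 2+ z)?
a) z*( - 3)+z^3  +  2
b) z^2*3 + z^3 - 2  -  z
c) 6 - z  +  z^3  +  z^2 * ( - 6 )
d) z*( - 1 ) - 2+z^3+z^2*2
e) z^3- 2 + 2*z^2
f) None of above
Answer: d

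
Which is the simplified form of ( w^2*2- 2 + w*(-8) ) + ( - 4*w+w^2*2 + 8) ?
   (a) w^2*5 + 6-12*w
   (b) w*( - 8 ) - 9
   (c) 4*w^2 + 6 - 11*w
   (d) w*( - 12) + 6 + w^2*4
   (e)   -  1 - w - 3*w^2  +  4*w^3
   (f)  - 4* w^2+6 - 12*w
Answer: d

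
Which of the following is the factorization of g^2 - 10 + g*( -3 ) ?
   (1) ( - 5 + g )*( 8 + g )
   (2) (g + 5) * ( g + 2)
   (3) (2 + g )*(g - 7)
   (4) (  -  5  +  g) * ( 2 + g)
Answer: 4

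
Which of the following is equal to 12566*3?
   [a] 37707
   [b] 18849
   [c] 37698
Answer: c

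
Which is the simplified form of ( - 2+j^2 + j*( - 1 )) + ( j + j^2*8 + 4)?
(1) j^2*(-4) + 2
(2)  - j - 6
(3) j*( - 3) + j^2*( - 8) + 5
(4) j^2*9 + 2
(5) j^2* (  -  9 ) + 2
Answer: 4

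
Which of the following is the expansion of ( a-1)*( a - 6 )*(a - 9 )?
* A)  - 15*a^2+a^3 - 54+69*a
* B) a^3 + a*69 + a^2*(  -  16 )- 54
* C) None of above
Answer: B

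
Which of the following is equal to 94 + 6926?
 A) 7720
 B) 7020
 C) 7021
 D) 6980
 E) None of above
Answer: B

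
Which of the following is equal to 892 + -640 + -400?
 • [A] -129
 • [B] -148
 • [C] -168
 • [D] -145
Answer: B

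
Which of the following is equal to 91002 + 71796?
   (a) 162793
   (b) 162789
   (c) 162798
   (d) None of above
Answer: c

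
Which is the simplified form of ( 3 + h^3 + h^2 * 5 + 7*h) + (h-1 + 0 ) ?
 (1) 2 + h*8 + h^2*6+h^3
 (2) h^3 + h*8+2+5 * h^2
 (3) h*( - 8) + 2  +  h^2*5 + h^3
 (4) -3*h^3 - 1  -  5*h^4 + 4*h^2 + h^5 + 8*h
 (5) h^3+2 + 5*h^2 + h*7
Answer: 2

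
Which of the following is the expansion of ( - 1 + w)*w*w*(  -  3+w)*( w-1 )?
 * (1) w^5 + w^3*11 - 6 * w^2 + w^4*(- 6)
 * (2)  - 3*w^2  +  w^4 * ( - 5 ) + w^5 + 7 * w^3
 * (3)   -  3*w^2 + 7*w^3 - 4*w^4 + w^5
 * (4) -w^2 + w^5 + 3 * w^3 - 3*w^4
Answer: 2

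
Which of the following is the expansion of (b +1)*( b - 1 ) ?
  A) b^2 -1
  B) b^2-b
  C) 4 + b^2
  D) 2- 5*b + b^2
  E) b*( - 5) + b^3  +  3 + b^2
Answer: A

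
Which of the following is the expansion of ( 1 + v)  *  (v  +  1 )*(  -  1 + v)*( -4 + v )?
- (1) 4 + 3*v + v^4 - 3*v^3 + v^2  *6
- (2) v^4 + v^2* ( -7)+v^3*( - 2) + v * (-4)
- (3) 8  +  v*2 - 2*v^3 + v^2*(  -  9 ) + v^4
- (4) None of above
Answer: 4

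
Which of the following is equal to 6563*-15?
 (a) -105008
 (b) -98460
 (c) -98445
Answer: c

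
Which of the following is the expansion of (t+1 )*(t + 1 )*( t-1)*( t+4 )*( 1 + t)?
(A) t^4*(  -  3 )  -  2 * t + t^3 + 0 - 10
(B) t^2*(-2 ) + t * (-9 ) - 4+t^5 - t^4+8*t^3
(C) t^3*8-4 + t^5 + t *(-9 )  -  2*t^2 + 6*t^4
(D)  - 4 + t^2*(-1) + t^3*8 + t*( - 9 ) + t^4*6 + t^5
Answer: C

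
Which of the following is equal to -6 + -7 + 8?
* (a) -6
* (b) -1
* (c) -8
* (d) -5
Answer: d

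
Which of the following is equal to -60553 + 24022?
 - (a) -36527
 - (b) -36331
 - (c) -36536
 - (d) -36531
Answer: d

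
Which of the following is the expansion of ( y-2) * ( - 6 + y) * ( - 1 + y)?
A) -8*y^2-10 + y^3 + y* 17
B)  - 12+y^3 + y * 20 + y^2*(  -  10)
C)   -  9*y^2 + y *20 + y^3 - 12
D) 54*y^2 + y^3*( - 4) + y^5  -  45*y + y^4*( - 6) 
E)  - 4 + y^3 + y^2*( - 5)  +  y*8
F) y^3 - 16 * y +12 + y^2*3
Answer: C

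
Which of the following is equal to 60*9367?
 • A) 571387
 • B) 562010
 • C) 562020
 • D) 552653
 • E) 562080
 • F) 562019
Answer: C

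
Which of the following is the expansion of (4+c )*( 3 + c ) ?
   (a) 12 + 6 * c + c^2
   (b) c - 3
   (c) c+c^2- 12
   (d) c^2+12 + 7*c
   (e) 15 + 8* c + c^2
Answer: d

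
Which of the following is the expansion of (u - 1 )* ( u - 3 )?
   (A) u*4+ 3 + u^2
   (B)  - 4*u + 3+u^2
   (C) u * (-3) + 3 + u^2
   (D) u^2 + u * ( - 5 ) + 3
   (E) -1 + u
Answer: B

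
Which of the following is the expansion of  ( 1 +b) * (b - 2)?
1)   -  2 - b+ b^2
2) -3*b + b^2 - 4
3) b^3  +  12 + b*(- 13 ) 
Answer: 1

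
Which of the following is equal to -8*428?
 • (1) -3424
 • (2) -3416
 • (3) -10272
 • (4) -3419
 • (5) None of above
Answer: 1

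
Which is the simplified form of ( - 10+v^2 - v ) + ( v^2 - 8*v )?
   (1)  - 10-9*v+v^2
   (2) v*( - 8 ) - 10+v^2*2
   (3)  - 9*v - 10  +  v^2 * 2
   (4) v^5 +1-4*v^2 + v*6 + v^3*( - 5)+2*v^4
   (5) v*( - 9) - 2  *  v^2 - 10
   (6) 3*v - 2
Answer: 3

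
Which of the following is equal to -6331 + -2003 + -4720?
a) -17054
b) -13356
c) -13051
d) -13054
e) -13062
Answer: d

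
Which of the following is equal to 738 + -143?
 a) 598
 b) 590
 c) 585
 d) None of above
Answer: d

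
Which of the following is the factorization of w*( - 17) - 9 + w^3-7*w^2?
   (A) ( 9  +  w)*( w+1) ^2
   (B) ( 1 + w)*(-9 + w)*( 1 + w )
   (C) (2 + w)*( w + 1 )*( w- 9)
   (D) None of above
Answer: B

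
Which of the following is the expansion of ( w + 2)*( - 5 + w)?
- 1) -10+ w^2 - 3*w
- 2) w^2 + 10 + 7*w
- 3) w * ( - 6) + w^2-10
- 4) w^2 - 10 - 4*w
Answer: 1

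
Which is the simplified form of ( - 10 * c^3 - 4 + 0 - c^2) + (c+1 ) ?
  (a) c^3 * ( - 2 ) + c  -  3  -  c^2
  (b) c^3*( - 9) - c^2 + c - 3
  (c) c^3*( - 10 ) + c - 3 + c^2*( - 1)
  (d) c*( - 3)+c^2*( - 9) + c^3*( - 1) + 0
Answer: c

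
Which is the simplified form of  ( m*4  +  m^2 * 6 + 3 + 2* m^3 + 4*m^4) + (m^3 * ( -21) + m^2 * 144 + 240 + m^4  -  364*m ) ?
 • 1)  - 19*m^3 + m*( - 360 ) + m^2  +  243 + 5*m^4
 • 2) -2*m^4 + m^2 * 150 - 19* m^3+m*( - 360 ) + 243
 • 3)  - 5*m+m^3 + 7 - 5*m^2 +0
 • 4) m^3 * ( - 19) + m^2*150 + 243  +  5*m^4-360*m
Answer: 4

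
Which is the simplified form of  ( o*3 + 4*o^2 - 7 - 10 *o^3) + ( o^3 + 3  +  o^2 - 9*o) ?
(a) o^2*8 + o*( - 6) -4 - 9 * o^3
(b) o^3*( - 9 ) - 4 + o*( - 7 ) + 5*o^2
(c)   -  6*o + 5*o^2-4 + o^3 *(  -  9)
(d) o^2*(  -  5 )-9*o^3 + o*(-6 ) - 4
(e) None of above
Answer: c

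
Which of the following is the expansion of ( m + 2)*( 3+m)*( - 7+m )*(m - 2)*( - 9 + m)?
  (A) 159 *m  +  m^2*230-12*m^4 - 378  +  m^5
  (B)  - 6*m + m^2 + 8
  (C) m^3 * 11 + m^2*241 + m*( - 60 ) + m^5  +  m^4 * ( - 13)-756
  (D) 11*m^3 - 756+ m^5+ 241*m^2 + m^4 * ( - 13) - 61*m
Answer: C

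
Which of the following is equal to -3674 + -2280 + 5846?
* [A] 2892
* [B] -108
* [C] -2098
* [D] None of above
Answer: B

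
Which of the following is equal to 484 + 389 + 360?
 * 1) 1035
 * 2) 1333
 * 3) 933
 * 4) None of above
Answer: 4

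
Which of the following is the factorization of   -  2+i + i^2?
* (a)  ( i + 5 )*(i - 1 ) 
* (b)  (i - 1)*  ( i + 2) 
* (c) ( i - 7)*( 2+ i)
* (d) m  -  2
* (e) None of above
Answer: b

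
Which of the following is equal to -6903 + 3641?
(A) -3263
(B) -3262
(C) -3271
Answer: B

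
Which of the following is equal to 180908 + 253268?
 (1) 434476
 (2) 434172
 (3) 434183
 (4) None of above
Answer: 4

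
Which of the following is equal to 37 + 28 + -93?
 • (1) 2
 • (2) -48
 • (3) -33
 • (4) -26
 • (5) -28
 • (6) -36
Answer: 5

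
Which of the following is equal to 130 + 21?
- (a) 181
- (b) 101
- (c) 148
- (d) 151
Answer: d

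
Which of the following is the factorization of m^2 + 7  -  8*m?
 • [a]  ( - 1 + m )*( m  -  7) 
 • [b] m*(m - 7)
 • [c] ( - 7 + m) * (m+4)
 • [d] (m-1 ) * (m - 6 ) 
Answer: a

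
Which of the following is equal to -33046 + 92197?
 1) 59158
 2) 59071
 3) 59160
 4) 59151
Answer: 4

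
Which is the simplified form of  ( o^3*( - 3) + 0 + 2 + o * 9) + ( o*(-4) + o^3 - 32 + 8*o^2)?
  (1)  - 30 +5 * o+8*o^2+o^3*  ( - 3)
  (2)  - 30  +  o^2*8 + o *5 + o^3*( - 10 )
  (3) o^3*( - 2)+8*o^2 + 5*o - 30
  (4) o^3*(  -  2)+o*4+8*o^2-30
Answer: 3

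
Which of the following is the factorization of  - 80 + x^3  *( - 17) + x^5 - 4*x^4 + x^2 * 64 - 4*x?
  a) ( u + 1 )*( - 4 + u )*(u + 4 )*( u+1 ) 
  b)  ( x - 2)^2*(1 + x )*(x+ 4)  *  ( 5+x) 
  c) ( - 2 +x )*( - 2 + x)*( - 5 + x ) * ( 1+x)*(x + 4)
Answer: c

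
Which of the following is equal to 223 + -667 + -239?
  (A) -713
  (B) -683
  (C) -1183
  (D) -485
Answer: B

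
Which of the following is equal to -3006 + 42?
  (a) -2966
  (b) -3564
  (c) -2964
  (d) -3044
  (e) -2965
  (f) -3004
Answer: c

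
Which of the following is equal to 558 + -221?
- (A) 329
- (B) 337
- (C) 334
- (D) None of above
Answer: B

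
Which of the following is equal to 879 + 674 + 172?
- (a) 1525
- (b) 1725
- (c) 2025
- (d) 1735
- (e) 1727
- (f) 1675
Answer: b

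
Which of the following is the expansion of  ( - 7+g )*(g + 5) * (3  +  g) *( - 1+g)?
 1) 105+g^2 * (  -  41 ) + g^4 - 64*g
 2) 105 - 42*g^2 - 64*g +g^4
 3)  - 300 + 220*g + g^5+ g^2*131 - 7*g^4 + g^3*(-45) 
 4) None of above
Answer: 2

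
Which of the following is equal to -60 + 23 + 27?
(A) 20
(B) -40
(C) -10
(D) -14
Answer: C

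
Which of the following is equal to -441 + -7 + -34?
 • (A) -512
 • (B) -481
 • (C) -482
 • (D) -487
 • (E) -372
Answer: C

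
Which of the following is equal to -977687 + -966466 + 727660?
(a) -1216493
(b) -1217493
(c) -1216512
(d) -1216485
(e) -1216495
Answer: a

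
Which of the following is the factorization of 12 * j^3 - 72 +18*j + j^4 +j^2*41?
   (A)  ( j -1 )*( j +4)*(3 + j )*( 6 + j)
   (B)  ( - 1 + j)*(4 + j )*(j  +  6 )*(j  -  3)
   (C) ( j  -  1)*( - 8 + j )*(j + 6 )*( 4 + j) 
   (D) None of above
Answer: A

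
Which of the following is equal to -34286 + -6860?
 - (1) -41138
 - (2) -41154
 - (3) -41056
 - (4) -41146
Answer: 4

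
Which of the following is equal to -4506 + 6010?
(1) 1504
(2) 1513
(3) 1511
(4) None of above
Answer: 1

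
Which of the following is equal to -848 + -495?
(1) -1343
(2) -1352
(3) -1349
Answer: 1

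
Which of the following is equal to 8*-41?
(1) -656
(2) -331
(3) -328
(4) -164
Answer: 3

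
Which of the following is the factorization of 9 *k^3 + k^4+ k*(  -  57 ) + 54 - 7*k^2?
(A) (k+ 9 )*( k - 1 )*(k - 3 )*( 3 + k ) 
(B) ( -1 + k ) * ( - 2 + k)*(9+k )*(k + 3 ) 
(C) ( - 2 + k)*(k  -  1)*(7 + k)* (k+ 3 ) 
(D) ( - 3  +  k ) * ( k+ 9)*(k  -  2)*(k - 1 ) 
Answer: B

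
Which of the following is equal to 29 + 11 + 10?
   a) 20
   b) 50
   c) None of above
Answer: b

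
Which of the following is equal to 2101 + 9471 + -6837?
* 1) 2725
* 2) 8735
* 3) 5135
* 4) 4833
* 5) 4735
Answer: 5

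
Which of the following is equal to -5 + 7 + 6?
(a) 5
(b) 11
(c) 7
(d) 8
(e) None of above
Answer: d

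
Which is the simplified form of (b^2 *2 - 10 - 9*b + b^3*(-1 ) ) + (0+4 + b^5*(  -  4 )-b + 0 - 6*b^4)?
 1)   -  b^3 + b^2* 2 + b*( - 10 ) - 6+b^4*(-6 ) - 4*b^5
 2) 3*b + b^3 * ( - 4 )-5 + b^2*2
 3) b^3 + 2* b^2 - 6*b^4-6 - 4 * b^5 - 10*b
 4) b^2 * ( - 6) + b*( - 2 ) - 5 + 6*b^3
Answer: 1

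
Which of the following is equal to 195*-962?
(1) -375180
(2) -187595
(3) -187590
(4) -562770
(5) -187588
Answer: 3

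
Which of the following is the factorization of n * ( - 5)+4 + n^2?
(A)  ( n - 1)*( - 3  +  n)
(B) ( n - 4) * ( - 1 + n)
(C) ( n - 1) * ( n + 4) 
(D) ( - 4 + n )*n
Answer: B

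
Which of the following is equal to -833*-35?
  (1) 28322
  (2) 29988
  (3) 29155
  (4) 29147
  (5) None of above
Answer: 3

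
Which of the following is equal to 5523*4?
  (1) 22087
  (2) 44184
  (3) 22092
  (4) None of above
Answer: 3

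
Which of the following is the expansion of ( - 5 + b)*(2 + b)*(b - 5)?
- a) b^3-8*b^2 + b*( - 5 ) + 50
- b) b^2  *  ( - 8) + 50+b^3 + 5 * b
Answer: b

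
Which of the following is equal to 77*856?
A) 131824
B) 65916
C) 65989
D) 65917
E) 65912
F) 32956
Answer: E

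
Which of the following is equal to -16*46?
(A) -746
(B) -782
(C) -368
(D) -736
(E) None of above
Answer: D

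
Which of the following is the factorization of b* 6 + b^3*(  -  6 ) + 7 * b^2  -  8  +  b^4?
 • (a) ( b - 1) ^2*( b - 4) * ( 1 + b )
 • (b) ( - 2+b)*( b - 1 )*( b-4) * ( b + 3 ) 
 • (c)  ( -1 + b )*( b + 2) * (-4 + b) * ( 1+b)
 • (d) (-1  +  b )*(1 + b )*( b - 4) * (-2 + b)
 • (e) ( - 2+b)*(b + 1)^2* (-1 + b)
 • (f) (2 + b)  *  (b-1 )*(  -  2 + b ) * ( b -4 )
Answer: d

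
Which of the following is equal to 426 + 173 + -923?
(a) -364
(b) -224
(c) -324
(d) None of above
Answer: c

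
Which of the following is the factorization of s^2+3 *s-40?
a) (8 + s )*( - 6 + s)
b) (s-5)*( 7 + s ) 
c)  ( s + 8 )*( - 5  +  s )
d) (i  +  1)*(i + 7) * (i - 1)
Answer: c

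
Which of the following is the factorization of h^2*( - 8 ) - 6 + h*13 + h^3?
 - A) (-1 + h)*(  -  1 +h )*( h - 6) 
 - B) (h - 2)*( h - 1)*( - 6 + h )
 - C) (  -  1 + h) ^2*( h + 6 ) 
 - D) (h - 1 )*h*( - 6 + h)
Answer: A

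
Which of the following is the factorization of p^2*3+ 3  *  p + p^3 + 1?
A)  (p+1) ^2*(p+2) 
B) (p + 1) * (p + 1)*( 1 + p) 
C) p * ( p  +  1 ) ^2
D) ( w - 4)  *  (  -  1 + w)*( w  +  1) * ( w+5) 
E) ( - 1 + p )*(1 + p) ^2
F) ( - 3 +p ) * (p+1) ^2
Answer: B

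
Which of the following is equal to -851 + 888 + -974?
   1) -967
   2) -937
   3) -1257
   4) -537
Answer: 2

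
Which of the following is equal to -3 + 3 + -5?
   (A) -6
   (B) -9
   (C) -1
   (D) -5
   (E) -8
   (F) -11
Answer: D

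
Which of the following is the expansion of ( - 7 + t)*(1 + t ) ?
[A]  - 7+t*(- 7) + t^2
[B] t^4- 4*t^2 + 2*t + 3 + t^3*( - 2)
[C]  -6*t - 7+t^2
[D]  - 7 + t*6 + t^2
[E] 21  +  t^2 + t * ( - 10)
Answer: C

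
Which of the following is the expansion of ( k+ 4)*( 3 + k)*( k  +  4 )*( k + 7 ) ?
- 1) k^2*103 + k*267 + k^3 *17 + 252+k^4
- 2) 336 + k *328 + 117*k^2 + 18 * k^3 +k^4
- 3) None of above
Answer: 2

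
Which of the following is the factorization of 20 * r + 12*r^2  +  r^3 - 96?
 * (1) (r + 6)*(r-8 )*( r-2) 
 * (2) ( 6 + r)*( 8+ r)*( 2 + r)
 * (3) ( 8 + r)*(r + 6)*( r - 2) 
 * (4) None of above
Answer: 3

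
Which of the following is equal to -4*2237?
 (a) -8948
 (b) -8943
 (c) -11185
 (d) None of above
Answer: a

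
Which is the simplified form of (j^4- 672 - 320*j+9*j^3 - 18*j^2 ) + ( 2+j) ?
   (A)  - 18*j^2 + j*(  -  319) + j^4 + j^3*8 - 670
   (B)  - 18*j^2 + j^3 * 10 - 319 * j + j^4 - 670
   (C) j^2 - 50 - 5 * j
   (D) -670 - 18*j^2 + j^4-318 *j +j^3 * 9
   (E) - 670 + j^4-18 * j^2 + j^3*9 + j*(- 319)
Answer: E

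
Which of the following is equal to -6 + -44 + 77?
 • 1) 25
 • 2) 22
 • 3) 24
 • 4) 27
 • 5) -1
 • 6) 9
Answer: 4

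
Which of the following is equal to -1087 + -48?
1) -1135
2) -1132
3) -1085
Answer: 1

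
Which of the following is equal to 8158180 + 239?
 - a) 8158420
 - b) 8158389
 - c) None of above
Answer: c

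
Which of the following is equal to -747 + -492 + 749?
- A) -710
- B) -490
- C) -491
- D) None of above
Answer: B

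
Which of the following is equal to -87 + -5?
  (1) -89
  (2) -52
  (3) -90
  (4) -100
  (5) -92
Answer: 5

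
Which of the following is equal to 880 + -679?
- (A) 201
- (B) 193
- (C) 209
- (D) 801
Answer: A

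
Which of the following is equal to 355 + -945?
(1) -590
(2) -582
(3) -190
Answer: 1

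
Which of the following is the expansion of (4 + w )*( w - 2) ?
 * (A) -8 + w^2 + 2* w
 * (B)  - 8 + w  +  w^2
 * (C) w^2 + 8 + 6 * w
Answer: A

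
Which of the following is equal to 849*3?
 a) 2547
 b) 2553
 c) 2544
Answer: a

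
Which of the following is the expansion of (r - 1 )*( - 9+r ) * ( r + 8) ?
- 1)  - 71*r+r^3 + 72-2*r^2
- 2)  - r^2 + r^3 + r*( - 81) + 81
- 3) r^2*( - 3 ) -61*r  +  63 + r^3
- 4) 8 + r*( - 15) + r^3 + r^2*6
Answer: 1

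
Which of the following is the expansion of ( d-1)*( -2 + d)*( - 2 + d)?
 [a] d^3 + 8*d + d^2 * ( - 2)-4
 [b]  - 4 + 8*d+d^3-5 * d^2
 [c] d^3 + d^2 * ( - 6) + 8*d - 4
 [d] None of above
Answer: b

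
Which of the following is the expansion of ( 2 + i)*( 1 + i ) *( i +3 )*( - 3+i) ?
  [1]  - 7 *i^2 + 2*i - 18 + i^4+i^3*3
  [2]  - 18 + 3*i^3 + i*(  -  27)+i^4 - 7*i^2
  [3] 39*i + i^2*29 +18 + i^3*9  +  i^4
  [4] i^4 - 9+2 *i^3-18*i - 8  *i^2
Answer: 2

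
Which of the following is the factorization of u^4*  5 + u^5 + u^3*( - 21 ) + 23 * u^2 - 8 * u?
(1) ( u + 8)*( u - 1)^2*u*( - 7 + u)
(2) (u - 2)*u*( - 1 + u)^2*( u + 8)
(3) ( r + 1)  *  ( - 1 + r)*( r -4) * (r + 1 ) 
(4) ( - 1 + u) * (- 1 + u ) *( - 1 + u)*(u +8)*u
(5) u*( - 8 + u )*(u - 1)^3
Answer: 4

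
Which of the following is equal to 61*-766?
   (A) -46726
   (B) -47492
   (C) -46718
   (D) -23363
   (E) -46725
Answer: A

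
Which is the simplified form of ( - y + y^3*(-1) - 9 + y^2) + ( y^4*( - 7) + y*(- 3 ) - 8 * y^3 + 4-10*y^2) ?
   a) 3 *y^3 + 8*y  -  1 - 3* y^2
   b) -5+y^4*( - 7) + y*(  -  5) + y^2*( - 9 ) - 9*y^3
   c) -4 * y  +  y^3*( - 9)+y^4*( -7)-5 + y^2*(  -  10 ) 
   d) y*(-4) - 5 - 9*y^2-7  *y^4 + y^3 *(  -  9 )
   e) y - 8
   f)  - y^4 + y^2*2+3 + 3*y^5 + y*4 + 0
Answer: d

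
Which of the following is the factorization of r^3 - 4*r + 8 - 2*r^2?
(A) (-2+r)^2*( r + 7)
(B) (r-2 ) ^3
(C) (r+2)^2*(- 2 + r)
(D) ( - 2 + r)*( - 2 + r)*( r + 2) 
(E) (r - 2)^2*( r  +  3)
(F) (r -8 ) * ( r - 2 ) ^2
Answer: D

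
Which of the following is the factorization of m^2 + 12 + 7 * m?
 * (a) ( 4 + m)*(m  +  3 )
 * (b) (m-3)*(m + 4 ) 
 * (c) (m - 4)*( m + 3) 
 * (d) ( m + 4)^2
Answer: a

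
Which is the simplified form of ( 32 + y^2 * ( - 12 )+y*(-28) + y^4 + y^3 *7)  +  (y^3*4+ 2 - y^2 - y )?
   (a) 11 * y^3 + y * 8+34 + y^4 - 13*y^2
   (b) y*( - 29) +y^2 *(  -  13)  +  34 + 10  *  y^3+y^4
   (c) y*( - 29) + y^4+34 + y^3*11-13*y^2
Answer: c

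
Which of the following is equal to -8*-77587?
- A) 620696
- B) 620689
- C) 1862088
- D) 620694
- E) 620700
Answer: A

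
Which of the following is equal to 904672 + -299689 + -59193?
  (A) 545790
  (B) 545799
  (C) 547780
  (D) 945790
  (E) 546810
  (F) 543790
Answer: A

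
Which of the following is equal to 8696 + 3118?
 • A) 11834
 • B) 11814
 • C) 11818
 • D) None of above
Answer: B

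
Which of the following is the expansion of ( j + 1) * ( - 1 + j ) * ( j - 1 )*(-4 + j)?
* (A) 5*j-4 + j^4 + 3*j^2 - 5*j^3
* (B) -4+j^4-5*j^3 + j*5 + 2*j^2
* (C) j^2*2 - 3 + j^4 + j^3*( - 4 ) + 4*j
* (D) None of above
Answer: A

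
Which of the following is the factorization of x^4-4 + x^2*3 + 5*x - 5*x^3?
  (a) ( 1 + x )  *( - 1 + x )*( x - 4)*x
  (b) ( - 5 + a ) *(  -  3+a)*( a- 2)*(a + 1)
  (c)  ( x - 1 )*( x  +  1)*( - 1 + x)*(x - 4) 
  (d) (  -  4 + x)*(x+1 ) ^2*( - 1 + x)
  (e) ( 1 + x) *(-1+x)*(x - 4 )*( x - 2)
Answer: c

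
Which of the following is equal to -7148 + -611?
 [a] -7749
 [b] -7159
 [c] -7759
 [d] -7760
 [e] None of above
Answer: c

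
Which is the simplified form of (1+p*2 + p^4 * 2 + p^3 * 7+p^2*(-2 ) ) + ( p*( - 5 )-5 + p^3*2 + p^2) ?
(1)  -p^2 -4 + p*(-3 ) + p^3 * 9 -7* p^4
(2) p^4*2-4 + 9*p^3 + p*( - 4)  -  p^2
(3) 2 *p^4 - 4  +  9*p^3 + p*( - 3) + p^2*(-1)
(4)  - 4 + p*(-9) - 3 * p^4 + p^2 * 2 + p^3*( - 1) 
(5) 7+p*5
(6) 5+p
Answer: 3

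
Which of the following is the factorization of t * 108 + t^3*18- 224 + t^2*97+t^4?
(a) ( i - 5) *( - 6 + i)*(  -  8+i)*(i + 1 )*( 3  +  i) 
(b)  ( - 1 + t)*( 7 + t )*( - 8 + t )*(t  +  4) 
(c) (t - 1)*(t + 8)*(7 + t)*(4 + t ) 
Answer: c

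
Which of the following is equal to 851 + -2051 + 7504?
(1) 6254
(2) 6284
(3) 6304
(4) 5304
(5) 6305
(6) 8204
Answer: 3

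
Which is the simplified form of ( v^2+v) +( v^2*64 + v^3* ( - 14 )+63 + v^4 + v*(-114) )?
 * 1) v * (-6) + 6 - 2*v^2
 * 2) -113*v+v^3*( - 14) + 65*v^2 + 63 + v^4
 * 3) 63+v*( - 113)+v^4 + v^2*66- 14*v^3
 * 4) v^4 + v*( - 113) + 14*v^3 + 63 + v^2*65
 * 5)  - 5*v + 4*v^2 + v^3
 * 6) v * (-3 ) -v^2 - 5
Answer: 2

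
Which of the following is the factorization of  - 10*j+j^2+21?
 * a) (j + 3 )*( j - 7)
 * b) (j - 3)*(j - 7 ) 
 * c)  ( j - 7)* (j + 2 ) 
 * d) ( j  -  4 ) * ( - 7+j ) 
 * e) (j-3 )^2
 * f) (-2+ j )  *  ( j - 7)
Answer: b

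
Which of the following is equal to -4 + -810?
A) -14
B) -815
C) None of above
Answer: C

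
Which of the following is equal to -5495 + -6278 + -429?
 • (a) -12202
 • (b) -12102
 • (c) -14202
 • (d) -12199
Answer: a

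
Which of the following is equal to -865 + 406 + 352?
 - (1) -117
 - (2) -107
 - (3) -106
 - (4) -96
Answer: 2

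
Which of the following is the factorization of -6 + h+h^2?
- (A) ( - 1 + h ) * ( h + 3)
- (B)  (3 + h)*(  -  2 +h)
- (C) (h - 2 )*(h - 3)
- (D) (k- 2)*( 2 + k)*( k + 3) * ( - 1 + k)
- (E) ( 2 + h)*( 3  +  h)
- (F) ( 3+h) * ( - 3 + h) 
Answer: B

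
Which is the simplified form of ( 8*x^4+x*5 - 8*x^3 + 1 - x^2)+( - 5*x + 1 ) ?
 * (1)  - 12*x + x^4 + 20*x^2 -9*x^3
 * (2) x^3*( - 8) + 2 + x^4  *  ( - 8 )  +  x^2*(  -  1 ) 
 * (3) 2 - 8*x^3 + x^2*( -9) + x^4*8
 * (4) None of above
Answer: 4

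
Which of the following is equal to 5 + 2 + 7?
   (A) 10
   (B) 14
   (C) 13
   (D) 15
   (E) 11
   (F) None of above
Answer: B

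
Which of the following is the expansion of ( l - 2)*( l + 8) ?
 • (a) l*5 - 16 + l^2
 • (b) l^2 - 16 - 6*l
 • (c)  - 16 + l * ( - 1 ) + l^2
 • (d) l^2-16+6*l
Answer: d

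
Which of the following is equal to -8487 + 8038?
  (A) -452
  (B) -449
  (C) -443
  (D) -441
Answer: B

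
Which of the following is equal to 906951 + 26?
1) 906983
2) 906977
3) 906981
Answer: 2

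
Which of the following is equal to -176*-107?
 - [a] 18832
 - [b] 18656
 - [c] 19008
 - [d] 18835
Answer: a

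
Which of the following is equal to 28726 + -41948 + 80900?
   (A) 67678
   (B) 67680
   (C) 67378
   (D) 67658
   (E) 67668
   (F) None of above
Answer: A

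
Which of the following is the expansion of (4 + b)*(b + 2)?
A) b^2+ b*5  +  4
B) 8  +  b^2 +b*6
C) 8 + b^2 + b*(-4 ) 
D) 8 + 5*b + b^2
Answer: B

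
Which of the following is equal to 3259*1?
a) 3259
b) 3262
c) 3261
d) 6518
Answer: a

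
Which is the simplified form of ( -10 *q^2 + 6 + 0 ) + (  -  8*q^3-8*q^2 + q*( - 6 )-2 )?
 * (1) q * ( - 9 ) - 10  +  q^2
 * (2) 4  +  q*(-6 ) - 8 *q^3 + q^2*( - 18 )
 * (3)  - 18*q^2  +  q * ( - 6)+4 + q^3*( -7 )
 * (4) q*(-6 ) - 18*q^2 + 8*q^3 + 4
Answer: 2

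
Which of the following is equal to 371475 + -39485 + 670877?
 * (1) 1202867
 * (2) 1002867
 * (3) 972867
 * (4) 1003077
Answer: 2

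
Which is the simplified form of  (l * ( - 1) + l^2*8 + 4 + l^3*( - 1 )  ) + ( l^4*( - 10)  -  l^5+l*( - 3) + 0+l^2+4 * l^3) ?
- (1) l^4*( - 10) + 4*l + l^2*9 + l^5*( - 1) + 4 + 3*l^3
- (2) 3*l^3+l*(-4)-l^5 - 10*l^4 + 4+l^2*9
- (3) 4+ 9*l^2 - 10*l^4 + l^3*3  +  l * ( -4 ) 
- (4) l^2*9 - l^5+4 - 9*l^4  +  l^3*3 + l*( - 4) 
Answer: 2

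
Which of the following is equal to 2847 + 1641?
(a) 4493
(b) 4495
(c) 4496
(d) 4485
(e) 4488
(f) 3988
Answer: e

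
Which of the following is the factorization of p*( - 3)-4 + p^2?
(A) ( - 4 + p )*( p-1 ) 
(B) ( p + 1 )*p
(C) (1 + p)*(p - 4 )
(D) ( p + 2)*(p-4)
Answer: C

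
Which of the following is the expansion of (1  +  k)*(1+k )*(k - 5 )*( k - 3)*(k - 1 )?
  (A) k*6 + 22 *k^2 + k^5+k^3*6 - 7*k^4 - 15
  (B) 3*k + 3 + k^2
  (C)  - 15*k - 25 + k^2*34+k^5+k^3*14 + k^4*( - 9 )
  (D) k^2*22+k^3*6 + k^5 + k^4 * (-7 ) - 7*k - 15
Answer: D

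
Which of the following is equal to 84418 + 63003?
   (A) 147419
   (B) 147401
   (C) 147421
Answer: C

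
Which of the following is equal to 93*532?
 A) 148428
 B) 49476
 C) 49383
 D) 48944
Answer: B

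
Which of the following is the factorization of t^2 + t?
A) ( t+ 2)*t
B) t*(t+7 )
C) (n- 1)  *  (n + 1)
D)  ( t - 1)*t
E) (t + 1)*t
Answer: E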